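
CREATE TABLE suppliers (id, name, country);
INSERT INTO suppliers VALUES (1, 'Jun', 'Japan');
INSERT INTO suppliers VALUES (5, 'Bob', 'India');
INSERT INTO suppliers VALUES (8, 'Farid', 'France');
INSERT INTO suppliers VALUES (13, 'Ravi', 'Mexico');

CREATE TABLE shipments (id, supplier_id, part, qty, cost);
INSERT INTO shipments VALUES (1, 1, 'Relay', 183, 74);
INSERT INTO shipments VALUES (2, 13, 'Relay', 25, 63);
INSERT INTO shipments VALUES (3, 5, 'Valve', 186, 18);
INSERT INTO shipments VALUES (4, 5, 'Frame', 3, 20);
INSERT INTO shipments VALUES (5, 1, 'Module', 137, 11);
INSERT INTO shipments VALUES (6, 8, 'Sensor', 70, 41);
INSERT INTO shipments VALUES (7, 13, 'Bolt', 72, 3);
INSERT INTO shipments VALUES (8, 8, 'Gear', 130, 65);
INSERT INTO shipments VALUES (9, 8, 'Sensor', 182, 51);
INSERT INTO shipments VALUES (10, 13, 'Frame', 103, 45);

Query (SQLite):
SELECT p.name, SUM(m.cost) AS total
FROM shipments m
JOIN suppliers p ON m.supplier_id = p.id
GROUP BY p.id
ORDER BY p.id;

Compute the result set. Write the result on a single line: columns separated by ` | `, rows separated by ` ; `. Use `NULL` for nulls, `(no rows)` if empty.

Join each shipments row to its suppliers via supplier_id.
Group joined rows by suppliers.id; compute SUM(m.cost) per group.
  1: ids {1, 5} → SUM(m.cost)=85
  5: ids {3, 4} → SUM(m.cost)=38
  8: ids {6, 8, 9} → SUM(m.cost)=157
  13: ids {2, 7, 10} → SUM(m.cost)=111

Jun | 85 ; Bob | 38 ; Farid | 157 ; Ravi | 111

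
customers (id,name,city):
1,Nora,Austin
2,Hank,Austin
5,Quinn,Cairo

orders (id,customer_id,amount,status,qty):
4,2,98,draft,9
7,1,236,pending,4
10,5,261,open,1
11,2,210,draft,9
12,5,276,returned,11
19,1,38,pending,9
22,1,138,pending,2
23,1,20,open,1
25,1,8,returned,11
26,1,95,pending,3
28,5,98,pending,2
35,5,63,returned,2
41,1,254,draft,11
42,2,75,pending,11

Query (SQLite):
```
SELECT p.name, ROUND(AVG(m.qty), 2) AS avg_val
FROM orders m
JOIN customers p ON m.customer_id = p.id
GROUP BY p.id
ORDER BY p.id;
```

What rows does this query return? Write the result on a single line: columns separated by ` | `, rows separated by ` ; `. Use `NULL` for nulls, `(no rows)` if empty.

Join each orders row to its customers via customer_id.
Group joined rows by customers.id; compute ROUND(AVG(m.qty), 2) per group.
  1: ids {7, 19, 22, 23, 25, 26, 41} → ROUND(AVG(m.qty), 2)=5.86
  2: ids {4, 11, 42} → ROUND(AVG(m.qty), 2)=9.67
  5: ids {10, 12, 28, 35} → ROUND(AVG(m.qty), 2)=4

Nora | 5.86 ; Hank | 9.67 ; Quinn | 4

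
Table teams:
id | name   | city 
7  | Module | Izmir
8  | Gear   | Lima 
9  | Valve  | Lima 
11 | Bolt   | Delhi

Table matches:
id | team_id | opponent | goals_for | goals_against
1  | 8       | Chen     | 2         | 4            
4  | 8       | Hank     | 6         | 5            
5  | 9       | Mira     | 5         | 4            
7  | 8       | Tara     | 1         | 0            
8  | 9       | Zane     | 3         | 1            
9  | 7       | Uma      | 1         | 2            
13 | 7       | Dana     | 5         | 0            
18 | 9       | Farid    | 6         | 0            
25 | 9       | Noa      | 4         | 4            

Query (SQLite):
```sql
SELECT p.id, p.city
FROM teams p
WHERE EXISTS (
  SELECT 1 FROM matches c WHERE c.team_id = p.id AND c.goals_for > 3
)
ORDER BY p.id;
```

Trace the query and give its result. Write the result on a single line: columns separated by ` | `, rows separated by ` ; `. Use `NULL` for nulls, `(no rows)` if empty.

For each teams row, check whether any matches with matching team_id has goals_for > 3.
Keep rows where that is true.

7 | Izmir ; 8 | Lima ; 9 | Lima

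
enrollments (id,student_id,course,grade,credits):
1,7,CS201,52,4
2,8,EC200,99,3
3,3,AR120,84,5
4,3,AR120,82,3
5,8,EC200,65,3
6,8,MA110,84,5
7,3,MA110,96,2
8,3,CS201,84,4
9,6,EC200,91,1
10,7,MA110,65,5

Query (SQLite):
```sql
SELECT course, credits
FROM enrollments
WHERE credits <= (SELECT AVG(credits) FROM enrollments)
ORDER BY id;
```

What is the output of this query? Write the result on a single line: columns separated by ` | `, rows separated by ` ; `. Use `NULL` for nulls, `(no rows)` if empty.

EC200 | 3 ; AR120 | 3 ; EC200 | 3 ; MA110 | 2 ; EC200 | 1

Scalar subquery: AVG(credits) over all enrollments rows = 3.5.
Keep rows where credits <= that value.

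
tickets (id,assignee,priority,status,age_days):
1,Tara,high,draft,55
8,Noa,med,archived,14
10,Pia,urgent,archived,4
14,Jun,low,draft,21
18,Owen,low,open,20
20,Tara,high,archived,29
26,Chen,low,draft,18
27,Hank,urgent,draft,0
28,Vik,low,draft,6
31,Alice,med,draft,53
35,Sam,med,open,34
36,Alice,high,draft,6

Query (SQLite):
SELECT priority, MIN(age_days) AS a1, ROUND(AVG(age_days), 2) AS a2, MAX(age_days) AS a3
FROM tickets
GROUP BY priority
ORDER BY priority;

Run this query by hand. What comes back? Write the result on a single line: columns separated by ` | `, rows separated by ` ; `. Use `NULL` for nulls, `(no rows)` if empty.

high | 6 | 30 | 55 ; low | 6 | 16.25 | 21 ; med | 14 | 33.67 | 53 ; urgent | 0 | 2 | 4

Group tickets by priority.
Per group compute: MIN(age_days), ROUND(AVG(age_days), 2), MAX(age_days).
  high: ids {1, 20, 36} → MIN(age_days)=6, ROUND(AVG(age_days), 2)=30, MAX(age_days)=55
  low: ids {14, 18, 26, 28} → MIN(age_days)=6, ROUND(AVG(age_days), 2)=16.25, MAX(age_days)=21
  med: ids {8, 31, 35} → MIN(age_days)=14, ROUND(AVG(age_days), 2)=33.67, MAX(age_days)=53
  urgent: ids {10, 27} → MIN(age_days)=0, ROUND(AVG(age_days), 2)=2, MAX(age_days)=4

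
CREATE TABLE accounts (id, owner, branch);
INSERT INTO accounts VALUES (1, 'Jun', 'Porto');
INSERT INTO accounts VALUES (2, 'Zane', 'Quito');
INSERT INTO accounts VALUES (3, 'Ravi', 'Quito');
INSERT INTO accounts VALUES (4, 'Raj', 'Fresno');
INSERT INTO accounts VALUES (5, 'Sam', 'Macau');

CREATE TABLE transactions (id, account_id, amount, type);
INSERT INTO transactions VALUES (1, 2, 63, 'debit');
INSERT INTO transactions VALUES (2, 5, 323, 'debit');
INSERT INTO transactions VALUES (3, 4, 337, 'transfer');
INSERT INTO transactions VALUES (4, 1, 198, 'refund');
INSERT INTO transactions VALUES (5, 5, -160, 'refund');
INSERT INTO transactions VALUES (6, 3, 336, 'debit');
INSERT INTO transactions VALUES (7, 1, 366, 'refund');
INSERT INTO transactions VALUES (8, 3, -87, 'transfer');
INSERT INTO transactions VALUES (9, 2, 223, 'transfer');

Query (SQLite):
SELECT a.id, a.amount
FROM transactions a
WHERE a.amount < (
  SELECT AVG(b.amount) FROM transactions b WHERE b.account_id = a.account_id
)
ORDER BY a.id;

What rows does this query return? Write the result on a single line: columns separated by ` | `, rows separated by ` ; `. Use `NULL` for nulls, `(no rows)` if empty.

For each transactions row a, compute AVG(amount) over rows sharing a.account_id.
Keep row a if a.amount < that per-group AVG.
  account_id=1: AVG(amount) = 282.0
  account_id=2: AVG(amount) = 143.0
  account_id=3: AVG(amount) = 124.5
  account_id=4: AVG(amount) = 337.0
  account_id=5: AVG(amount) = 81.5

1 | 63 ; 4 | 198 ; 5 | -160 ; 8 | -87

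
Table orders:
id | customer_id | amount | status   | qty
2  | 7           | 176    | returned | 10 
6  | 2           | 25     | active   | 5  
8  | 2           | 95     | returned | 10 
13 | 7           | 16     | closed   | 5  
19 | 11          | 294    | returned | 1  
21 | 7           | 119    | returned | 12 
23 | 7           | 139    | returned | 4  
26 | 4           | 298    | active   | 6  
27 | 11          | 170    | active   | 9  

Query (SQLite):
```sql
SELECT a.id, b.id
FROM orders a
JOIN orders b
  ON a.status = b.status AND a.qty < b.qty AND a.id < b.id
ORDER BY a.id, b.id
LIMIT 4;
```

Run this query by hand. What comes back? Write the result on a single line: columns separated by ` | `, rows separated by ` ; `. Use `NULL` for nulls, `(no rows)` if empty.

2 | 21 ; 6 | 26 ; 6 | 27 ; 8 | 21

Pairs (a,b) with same status, a.qty < b.qty, a.id < b.id.
status groups: active:{6,26,27} closed:{13} returned:{2,8,19,21,23}
Ordered by (a.id, b.id); first 4.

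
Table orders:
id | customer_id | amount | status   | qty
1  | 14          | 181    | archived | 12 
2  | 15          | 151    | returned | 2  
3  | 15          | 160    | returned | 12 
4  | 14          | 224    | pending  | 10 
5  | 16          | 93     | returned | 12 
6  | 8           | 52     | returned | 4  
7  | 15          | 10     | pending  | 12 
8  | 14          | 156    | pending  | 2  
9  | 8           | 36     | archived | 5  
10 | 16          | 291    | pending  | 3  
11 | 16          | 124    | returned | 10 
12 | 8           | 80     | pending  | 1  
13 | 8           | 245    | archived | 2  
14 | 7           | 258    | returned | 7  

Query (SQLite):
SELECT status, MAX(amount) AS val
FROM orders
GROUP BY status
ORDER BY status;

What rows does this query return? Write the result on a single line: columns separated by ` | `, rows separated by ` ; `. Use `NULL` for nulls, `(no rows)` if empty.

Partition orders by status; compute MAX(amount) within each group.
  archived: ids {1, 9, 13} → MAX(amount)=245
  pending: ids {4, 7, 8, 10, 12} → MAX(amount)=291
  returned: ids {2, 3, 5, 6, 11, 14} → MAX(amount)=258

archived | 245 ; pending | 291 ; returned | 258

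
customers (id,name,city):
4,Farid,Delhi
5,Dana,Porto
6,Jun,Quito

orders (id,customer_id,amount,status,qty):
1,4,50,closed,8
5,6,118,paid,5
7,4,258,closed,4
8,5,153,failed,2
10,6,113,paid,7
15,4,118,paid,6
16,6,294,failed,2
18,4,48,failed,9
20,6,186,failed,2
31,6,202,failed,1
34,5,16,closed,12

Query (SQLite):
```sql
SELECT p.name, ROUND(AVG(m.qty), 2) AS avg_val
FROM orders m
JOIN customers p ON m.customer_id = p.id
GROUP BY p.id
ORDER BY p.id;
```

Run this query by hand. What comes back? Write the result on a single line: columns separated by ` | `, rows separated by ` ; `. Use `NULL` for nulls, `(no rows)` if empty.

Join each orders row to its customers via customer_id.
Group joined rows by customers.id; compute ROUND(AVG(m.qty), 2) per group.
  4: ids {1, 7, 15, 18} → ROUND(AVG(m.qty), 2)=6.75
  5: ids {8, 34} → ROUND(AVG(m.qty), 2)=7
  6: ids {5, 10, 16, 20, 31} → ROUND(AVG(m.qty), 2)=3.4

Farid | 6.75 ; Dana | 7 ; Jun | 3.4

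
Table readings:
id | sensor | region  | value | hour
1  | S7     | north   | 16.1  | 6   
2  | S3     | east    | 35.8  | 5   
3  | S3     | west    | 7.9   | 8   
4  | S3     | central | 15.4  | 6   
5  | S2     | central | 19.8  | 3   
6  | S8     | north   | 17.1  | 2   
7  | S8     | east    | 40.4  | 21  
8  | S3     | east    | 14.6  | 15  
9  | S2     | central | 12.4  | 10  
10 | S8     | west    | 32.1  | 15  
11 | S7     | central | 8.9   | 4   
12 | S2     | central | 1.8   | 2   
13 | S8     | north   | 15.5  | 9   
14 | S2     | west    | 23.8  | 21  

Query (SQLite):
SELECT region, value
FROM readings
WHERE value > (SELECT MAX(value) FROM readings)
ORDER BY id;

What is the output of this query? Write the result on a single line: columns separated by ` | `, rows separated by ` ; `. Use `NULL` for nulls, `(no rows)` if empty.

(no rows)

Scalar subquery: MAX(value) over all readings rows = 40.4.
Keep rows where value > that value.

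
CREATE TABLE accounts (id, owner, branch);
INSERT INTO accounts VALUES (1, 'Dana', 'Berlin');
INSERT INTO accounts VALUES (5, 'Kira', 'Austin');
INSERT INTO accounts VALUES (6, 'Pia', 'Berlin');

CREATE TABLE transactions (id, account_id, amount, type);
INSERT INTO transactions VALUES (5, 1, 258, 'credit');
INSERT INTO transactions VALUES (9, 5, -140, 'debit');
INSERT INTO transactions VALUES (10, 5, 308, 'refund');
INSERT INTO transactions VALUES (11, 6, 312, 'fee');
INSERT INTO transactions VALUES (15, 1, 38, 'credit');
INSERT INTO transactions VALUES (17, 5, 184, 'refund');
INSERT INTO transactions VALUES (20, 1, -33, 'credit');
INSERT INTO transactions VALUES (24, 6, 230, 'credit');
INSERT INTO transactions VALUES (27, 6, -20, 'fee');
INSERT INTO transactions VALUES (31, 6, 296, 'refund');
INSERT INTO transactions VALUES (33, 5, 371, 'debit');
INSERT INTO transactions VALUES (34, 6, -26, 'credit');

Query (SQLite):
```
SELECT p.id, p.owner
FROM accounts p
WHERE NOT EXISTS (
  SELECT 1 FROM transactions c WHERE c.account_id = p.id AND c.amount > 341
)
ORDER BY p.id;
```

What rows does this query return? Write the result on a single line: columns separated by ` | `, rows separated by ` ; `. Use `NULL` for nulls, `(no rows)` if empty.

1 | Dana ; 6 | Pia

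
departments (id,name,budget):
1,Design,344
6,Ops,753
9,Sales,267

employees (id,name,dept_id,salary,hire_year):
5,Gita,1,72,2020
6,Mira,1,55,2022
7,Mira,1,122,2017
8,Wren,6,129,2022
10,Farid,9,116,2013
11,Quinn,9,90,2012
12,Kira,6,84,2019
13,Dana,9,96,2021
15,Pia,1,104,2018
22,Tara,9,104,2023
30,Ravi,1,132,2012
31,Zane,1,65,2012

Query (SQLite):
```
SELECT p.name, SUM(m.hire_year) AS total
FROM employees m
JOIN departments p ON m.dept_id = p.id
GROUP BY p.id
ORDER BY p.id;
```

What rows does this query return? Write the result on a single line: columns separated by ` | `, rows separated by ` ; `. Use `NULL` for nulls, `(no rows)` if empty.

Design | 12101 ; Ops | 4041 ; Sales | 8069

Join each employees row to its departments via dept_id.
Group joined rows by departments.id; compute SUM(m.hire_year) per group.
  1: ids {5, 6, 7, 15, 30, 31} → SUM(m.hire_year)=12101
  6: ids {8, 12} → SUM(m.hire_year)=4041
  9: ids {10, 11, 13, 22} → SUM(m.hire_year)=8069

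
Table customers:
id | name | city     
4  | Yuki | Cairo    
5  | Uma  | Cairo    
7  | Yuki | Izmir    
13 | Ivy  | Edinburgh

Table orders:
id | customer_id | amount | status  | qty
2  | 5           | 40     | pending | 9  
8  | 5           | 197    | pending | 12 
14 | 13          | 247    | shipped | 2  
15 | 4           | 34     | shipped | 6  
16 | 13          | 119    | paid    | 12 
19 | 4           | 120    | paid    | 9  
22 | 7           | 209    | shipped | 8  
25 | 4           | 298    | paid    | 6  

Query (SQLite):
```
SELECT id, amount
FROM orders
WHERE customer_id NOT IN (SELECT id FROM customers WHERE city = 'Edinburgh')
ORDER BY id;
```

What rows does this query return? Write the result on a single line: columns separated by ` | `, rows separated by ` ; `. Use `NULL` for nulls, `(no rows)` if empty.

Inner query: customers.id where city = 'Edinburgh'.
Outer: keep orders rows whose customer_id is not in that set.
Inner query → {13}

2 | 40 ; 8 | 197 ; 15 | 34 ; 19 | 120 ; 22 | 209 ; 25 | 298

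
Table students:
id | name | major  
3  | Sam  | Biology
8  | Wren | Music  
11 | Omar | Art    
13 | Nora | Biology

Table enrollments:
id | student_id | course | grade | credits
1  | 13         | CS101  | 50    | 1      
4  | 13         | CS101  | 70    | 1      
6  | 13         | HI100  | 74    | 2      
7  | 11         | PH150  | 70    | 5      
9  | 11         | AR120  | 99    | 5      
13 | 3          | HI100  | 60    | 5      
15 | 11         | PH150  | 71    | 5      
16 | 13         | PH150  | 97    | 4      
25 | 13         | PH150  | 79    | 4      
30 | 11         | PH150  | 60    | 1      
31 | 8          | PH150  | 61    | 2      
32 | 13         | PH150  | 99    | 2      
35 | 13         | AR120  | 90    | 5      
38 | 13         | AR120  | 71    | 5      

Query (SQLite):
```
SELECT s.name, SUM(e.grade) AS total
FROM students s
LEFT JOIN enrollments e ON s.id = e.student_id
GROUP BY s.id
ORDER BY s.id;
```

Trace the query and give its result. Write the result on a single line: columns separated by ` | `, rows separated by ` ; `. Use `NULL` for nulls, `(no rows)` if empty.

LEFT JOIN keeps every students row; unmatched ones get NULL for enrollments columns.
Group by students.id and compute SUM(e.grade). SUM over an all-NULL group is NULL.
  3: ids {13} → SUM(e.grade)=60
  8: ids {31} → SUM(e.grade)=61
  11: ids {7, 9, 15, 30} → SUM(e.grade)=300
  13: ids {1, 4, 6, 16, 25, 32, 35, 38} → SUM(e.grade)=630

Sam | 60 ; Wren | 61 ; Omar | 300 ; Nora | 630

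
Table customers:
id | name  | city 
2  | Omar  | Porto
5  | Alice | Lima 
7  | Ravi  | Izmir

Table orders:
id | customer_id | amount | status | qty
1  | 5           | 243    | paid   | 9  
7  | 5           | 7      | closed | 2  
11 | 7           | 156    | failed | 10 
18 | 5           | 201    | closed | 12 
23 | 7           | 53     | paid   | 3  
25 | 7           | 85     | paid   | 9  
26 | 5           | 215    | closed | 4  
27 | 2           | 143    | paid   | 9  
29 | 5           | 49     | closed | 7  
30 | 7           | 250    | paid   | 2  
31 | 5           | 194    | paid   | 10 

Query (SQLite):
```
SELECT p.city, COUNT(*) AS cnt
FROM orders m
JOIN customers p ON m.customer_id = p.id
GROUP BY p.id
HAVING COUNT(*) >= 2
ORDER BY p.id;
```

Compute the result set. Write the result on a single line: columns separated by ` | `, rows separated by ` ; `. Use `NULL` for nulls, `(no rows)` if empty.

Lima | 6 ; Izmir | 4

Join each orders row to its customers via customer_id.
Group joined rows by customers.id; compute COUNT(*) per group.
HAVING: keep groups with count ≥ 2.
  2: ids {27} → COUNT(*)=1
  5: ids {1, 7, 18, 26, 29, 31} → COUNT(*)=6
  7: ids {11, 23, 25, 30} → COUNT(*)=4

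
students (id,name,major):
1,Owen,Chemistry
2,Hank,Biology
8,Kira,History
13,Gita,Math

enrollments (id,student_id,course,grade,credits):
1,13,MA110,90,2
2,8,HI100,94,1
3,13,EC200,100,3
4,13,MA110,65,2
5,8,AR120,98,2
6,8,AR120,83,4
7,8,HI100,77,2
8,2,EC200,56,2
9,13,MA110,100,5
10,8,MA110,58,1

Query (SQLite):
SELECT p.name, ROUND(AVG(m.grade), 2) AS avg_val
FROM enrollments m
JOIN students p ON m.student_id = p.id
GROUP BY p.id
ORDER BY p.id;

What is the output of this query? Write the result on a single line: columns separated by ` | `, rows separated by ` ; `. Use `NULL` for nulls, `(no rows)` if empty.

Join each enrollments row to its students via student_id.
Group joined rows by students.id; compute ROUND(AVG(m.grade), 2) per group.
  2: ids {8} → ROUND(AVG(m.grade), 2)=56
  8: ids {2, 5, 6, 7, 10} → ROUND(AVG(m.grade), 2)=82
  13: ids {1, 3, 4, 9} → ROUND(AVG(m.grade), 2)=88.75

Hank | 56 ; Kira | 82 ; Gita | 88.75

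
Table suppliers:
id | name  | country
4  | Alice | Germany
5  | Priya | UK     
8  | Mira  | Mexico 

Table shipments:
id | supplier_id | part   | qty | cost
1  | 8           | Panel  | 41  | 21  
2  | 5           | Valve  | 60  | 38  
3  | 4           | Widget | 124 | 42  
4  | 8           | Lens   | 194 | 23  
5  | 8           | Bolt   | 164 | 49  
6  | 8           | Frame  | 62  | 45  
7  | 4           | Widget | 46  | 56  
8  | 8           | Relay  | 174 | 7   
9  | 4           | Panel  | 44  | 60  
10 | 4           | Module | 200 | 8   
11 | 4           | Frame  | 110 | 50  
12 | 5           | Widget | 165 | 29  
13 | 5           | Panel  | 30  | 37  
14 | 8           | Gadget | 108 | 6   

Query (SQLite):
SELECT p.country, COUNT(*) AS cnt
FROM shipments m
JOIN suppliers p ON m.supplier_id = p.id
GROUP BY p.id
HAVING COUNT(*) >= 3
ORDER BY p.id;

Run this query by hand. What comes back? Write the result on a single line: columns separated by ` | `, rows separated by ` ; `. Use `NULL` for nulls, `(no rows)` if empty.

Germany | 5 ; UK | 3 ; Mexico | 6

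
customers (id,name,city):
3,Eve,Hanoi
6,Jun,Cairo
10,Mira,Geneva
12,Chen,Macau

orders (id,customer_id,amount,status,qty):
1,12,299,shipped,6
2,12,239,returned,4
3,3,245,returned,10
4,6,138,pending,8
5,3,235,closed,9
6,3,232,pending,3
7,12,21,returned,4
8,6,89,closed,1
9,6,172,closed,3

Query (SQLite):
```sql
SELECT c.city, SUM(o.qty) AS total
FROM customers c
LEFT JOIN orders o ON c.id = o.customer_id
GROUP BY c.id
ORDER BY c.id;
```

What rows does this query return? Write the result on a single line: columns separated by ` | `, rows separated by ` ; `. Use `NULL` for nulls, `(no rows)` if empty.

Hanoi | 22 ; Cairo | 12 ; Geneva | NULL ; Macau | 14

LEFT JOIN keeps every customers row; unmatched ones get NULL for orders columns.
Group by customers.id and compute SUM(o.qty). SUM over an all-NULL group is NULL.
  3: ids {3, 5, 6} → SUM(o.qty)=22
  6: ids {4, 8, 9} → SUM(o.qty)=12
  10: ids {—} → SUM(o.qty)=NULL
  12: ids {1, 2, 7} → SUM(o.qty)=14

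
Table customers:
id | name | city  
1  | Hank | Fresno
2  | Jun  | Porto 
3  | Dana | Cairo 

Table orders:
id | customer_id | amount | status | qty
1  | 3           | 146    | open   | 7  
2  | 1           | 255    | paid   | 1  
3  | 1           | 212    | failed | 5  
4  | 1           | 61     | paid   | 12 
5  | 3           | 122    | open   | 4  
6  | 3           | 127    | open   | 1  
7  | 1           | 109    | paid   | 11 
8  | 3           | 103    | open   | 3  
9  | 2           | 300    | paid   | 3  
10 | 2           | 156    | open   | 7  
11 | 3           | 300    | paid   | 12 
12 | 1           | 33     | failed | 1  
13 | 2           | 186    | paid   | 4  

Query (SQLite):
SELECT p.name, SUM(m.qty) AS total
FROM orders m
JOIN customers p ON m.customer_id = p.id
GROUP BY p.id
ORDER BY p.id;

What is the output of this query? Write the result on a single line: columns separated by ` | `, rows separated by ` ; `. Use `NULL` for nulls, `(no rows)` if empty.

Hank | 30 ; Jun | 14 ; Dana | 27

Join each orders row to its customers via customer_id.
Group joined rows by customers.id; compute SUM(m.qty) per group.
  1: ids {2, 3, 4, 7, 12} → SUM(m.qty)=30
  2: ids {9, 10, 13} → SUM(m.qty)=14
  3: ids {1, 5, 6, 8, 11} → SUM(m.qty)=27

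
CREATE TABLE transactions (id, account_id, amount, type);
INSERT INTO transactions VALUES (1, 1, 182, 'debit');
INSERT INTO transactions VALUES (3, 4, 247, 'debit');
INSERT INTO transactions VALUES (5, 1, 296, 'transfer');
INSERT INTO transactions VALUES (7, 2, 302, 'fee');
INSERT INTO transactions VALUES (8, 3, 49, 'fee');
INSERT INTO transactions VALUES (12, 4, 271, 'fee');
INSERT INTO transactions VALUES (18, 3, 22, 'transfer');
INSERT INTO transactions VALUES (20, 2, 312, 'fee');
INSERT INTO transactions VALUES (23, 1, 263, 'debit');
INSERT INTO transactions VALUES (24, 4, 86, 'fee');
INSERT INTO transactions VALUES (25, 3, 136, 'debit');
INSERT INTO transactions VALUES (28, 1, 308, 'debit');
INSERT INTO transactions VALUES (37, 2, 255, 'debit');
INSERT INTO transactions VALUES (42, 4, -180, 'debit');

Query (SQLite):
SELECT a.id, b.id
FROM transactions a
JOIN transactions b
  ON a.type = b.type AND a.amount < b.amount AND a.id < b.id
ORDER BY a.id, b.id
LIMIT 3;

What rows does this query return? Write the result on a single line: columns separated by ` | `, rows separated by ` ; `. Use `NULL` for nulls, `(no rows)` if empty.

1 | 3 ; 1 | 23 ; 1 | 28

Pairs (a,b) with same type, a.amount < b.amount, a.id < b.id.
type groups: debit:{1,3,23,25,28,37,42} fee:{7,8,12,20,24} transfer:{5,18}
Ordered by (a.id, b.id); first 3.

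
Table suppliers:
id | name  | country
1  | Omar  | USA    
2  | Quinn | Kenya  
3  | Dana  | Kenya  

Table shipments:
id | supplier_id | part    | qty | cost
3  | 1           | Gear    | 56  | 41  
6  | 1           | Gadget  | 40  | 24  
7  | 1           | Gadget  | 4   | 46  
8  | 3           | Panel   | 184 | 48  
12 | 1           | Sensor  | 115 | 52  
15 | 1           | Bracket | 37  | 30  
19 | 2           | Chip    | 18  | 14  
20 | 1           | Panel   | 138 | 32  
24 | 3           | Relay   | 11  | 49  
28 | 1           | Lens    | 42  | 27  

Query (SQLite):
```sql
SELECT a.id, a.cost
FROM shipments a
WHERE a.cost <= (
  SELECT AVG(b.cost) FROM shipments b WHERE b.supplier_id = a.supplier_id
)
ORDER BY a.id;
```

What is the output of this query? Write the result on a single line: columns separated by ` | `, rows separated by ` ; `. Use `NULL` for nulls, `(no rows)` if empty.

For each shipments row a, compute AVG(cost) over rows sharing a.supplier_id.
Keep row a if a.cost <= that per-group AVG.
  supplier_id=1: AVG(cost) = 36.0
  supplier_id=2: AVG(cost) = 14.0
  supplier_id=3: AVG(cost) = 48.5

6 | 24 ; 8 | 48 ; 15 | 30 ; 19 | 14 ; 20 | 32 ; 28 | 27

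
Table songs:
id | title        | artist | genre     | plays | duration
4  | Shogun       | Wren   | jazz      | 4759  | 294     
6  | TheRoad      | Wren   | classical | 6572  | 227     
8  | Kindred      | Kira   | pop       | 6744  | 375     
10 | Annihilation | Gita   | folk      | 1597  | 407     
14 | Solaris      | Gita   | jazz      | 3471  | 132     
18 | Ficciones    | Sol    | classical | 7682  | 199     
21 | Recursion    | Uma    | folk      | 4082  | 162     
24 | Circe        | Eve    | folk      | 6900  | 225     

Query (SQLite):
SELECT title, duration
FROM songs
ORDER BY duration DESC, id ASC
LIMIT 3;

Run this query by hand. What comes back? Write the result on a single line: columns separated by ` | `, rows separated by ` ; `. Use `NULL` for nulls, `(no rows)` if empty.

Annihilation | 407 ; Kindred | 375 ; Shogun | 294

Sort by duration desc, tiebreak id asc: (407, id=10), (375, id=8), (294, id=4), (227, id=6), (225, id=24), (199, id=18) …. Take first 3.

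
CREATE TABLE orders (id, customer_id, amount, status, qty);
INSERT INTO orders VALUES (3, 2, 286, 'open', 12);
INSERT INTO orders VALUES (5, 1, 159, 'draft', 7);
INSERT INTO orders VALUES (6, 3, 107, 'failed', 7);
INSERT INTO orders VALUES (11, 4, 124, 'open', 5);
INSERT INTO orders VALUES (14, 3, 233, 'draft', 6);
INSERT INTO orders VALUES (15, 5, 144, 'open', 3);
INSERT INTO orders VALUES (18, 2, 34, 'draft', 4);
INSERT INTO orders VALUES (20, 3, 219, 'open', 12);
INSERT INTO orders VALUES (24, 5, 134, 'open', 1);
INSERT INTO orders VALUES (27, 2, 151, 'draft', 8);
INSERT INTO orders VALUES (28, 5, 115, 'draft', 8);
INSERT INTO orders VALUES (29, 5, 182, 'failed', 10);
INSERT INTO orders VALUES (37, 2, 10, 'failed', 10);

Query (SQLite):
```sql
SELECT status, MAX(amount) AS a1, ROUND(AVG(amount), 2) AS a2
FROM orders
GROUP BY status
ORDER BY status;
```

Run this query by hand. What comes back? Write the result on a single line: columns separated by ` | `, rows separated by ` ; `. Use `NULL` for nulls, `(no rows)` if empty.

draft | 233 | 138.4 ; failed | 182 | 99.67 ; open | 286 | 181.4

Group orders by status.
Per group compute: MAX(amount), ROUND(AVG(amount), 2).
  draft: ids {5, 14, 18, 27, 28} → MAX(amount)=233, ROUND(AVG(amount), 2)=138.4
  failed: ids {6, 29, 37} → MAX(amount)=182, ROUND(AVG(amount), 2)=99.67
  open: ids {3, 11, 15, 20, 24} → MAX(amount)=286, ROUND(AVG(amount), 2)=181.4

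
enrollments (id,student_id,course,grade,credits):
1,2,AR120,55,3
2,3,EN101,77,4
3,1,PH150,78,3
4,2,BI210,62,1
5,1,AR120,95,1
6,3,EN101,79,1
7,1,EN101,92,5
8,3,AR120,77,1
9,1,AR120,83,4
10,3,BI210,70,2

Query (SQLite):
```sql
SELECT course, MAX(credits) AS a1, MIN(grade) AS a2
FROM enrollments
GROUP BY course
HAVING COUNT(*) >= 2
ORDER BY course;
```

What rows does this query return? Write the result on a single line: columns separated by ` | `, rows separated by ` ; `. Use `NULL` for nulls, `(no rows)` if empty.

Group enrollments by course.
Per group compute: MAX(credits), MIN(grade).
HAVING: drop groups with fewer than 2 rows.
  AR120: ids {1, 5, 8, 9} → MAX(credits)=4, MIN(grade)=55
  BI210: ids {4, 10} → MAX(credits)=2, MIN(grade)=62
  EN101: ids {2, 6, 7} → MAX(credits)=5, MIN(grade)=77
  PH150: ids {3} → MAX(credits)=3, MIN(grade)=78

AR120 | 4 | 55 ; BI210 | 2 | 62 ; EN101 | 5 | 77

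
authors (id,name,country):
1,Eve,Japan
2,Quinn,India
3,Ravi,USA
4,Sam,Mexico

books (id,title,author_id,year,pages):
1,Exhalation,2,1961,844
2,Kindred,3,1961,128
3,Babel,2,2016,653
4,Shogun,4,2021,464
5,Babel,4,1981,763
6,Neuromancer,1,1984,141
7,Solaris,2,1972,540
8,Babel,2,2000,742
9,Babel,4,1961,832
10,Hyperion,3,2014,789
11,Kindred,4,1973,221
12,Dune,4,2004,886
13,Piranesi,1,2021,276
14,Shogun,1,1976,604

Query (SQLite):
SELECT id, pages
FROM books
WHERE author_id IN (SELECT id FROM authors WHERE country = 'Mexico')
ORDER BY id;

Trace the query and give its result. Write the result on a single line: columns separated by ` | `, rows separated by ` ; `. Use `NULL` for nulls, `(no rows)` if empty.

Inner query: authors.id where country = 'Mexico'.
Outer: keep books rows whose author_id is in that set.
Inner query → {4}

4 | 464 ; 5 | 763 ; 9 | 832 ; 11 | 221 ; 12 | 886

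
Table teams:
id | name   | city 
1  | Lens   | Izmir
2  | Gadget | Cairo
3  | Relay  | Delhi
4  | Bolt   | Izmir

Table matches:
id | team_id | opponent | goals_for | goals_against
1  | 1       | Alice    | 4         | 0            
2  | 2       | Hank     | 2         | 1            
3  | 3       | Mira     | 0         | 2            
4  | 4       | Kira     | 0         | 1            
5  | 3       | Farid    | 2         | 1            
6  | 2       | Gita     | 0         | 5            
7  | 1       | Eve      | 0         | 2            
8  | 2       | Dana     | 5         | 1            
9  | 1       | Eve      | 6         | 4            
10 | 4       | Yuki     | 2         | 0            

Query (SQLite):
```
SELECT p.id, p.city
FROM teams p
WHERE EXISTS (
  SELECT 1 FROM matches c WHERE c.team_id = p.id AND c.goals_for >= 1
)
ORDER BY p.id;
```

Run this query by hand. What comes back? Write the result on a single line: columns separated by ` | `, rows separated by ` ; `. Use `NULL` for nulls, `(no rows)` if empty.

1 | Izmir ; 2 | Cairo ; 3 | Delhi ; 4 | Izmir

For each teams row, check whether any matches with matching team_id has goals_for >= 1.
Keep rows where that is true.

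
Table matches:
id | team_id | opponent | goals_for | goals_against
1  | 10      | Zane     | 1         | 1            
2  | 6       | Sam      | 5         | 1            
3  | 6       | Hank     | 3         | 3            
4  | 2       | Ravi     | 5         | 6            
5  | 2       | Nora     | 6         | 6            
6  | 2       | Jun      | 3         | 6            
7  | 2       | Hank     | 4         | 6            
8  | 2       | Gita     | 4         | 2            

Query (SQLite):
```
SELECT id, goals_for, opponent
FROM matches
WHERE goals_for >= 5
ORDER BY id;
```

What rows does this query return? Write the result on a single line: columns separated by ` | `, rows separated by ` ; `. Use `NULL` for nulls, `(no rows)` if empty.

goals_for >= 5: ids {2, 4, 5}

2 | 5 | Sam ; 4 | 5 | Ravi ; 5 | 6 | Nora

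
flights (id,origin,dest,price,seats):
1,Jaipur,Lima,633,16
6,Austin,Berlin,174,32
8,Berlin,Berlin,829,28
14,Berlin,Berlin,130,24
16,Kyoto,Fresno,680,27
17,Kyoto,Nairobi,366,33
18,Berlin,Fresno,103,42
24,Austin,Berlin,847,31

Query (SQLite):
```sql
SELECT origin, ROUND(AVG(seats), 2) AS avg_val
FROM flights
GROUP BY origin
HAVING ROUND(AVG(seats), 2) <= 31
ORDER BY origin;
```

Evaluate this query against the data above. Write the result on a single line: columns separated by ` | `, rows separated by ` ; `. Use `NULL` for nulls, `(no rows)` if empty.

Jaipur | 16 ; Kyoto | 30

Partition flights by origin; compute ROUND(AVG(seats), 2) within each group.
HAVING: keep groups where ROUND(AVG(seats), 2) <= 31.
  Austin: ids {6, 24} → ROUND(AVG(seats), 2)=31.5
  Berlin: ids {8, 14, 18} → ROUND(AVG(seats), 2)=31.33
  Jaipur: ids {1} → ROUND(AVG(seats), 2)=16
  Kyoto: ids {16, 17} → ROUND(AVG(seats), 2)=30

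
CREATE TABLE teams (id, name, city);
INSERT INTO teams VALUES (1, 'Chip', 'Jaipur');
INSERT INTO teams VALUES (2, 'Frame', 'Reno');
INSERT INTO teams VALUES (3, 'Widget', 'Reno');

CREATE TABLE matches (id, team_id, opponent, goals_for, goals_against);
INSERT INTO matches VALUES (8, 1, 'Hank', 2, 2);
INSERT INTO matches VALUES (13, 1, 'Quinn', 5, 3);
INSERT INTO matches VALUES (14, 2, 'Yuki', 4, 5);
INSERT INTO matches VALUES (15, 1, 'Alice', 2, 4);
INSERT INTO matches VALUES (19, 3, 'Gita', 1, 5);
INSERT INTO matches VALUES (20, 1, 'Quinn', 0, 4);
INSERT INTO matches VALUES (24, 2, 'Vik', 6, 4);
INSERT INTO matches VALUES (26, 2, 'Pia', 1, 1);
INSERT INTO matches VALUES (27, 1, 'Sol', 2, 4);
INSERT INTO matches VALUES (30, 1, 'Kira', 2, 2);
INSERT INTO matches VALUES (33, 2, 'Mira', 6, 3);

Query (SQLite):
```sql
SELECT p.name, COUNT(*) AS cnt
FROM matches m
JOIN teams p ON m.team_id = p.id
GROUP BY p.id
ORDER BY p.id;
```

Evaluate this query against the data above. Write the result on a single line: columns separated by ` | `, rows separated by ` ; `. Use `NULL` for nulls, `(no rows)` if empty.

Chip | 6 ; Frame | 4 ; Widget | 1

Join each matches row to its teams via team_id.
Group joined rows by teams.id; compute COUNT(*) per group.
  1: ids {8, 13, 15, 20, 27, 30} → COUNT(*)=6
  2: ids {14, 24, 26, 33} → COUNT(*)=4
  3: ids {19} → COUNT(*)=1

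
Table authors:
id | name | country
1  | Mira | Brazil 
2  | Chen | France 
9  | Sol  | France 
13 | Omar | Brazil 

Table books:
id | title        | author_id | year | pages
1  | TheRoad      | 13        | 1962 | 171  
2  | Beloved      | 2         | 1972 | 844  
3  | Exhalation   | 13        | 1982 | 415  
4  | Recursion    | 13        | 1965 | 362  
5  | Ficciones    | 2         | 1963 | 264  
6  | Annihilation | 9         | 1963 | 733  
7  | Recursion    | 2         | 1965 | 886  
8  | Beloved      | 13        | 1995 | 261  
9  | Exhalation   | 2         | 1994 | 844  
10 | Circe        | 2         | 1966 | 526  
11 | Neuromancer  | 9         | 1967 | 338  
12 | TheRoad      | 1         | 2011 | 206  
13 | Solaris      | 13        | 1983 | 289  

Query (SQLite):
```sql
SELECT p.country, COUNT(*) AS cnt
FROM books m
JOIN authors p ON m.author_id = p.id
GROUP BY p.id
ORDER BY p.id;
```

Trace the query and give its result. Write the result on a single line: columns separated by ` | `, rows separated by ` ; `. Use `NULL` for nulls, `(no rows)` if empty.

Brazil | 1 ; France | 5 ; France | 2 ; Brazil | 5

Join each books row to its authors via author_id.
Group joined rows by authors.id; compute COUNT(*) per group.
  1: ids {12} → COUNT(*)=1
  2: ids {2, 5, 7, 9, 10} → COUNT(*)=5
  9: ids {6, 11} → COUNT(*)=2
  13: ids {1, 3, 4, 8, 13} → COUNT(*)=5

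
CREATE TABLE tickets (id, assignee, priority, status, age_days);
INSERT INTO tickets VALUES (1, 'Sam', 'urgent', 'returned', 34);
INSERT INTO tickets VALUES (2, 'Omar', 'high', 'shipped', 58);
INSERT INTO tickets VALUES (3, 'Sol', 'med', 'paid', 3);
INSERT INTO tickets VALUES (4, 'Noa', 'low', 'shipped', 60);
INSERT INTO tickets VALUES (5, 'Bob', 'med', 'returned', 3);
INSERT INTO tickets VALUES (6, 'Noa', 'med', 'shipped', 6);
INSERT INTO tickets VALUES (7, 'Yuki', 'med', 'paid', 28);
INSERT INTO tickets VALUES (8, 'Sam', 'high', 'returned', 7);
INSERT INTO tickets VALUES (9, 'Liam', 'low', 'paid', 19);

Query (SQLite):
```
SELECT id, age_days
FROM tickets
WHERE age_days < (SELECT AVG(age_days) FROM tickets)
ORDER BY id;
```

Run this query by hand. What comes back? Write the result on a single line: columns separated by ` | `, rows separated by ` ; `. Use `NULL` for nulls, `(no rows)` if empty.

Scalar subquery: AVG(age_days) over all tickets rows = 24.222222 (≈; comparison uses full precision).
Keep rows where age_days < that value.

3 | 3 ; 5 | 3 ; 6 | 6 ; 8 | 7 ; 9 | 19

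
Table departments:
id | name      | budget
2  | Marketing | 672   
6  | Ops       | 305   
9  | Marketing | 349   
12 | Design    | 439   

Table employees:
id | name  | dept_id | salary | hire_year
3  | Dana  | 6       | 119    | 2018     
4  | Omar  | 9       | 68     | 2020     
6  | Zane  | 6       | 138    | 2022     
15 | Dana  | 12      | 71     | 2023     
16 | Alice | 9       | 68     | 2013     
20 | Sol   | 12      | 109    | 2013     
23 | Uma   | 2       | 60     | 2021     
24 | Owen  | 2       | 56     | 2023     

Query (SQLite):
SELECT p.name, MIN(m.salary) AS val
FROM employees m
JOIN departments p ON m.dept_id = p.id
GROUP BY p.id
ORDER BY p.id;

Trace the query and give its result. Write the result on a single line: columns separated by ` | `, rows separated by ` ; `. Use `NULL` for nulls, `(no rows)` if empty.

Marketing | 56 ; Ops | 119 ; Marketing | 68 ; Design | 71

Join each employees row to its departments via dept_id.
Group joined rows by departments.id; compute MIN(m.salary) per group.
  2: ids {23, 24} → MIN(m.salary)=56
  6: ids {3, 6} → MIN(m.salary)=119
  9: ids {4, 16} → MIN(m.salary)=68
  12: ids {15, 20} → MIN(m.salary)=71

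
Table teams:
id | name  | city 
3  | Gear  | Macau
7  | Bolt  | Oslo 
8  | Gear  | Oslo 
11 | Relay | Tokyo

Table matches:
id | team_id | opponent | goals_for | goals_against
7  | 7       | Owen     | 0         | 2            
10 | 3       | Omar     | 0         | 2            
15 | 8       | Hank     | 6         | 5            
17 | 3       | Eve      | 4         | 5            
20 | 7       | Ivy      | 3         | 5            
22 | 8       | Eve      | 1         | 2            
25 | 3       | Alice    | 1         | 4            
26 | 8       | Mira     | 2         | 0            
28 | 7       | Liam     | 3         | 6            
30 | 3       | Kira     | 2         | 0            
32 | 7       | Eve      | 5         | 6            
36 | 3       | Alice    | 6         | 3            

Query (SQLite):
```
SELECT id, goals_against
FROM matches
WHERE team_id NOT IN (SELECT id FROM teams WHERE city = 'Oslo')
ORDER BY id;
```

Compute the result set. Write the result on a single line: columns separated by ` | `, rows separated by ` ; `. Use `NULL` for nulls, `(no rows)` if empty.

10 | 2 ; 17 | 5 ; 25 | 4 ; 30 | 0 ; 36 | 3

Inner query: teams.id where city = 'Oslo'.
Outer: keep matches rows whose team_id is not in that set.
Inner query → {7, 8}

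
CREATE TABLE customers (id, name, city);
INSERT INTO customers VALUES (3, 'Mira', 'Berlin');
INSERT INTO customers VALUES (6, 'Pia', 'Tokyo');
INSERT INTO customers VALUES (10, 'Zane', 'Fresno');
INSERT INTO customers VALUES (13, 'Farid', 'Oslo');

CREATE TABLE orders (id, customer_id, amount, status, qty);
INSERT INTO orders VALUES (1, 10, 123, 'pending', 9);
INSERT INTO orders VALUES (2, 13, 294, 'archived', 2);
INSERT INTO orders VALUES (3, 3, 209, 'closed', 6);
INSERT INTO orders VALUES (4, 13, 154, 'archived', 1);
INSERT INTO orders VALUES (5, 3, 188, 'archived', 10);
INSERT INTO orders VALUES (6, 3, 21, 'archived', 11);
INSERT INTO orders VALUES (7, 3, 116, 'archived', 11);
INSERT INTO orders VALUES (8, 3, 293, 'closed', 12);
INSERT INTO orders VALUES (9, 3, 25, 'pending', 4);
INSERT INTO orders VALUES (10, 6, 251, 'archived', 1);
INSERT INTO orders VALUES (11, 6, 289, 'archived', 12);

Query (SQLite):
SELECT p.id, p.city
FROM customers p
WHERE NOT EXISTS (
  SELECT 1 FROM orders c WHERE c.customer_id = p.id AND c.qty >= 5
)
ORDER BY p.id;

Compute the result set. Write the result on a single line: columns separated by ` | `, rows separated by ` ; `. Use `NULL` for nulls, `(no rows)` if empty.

For each customers row, check whether any orders with matching customer_id has qty >= 5.
Keep rows where that is false.

13 | Oslo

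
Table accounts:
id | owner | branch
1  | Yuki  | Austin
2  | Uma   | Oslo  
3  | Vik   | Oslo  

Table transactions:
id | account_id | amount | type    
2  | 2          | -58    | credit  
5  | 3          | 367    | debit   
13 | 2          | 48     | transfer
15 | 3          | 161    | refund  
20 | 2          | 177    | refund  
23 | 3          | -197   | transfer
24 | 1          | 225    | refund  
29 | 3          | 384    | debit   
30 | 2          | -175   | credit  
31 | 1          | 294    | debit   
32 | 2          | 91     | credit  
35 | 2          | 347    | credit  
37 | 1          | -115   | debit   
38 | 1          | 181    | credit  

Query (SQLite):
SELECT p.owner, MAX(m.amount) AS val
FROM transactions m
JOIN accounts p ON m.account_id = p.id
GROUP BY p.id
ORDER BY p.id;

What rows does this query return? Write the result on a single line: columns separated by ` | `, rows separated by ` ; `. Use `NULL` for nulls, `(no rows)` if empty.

Yuki | 294 ; Uma | 347 ; Vik | 384

Join each transactions row to its accounts via account_id.
Group joined rows by accounts.id; compute MAX(m.amount) per group.
  1: ids {24, 31, 37, 38} → MAX(m.amount)=294
  2: ids {2, 13, 20, 30, 32, 35} → MAX(m.amount)=347
  3: ids {5, 15, 23, 29} → MAX(m.amount)=384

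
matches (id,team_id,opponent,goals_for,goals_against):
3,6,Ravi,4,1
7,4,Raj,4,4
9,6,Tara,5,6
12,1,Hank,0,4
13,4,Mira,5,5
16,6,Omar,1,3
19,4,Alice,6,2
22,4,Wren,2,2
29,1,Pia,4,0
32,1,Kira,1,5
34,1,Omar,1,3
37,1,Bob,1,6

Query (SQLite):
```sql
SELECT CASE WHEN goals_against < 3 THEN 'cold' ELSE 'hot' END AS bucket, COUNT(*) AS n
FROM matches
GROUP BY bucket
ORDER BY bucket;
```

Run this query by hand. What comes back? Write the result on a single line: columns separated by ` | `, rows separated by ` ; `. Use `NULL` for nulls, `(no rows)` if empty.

Bucket rows by goals_against < 3 → 'cold' else 'hot'; count each bucket.

cold | 4 ; hot | 8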